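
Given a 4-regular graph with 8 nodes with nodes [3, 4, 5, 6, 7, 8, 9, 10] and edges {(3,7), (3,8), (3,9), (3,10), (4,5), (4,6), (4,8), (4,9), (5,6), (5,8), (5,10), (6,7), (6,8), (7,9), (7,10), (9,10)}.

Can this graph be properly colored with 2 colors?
The clique on vertices [3, 7, 9, 10] has size 4 > 2, so it alone needs 4 colors.

No, G is not 2-colorable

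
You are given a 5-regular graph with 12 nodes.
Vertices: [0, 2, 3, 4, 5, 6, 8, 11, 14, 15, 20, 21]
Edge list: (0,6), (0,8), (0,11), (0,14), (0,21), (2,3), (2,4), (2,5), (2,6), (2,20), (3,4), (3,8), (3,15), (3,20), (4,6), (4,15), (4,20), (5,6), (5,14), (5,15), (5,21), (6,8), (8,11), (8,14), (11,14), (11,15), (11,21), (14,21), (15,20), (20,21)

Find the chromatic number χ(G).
χ(G) = 4

Clique number ω(G) = 4 (lower bound: χ ≥ ω).
The clique on [0, 8, 11, 14] has size 4, forcing χ ≥ 4, and the coloring below uses 4 colors, so χ(G) = 4.
A valid 4-coloring: color 1: [6, 14, 20]; color 2: [4, 8, 21]; color 3: [3, 5, 11]; color 4: [0, 2, 15].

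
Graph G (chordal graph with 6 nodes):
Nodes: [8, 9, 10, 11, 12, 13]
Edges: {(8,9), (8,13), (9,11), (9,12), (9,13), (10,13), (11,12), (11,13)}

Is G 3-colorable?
Yes, G is 3-colorable

A valid 3-coloring: color 1: [12, 13]; color 2: [9, 10]; color 3: [8, 11].
(χ(G) = 3 ≤ 3.)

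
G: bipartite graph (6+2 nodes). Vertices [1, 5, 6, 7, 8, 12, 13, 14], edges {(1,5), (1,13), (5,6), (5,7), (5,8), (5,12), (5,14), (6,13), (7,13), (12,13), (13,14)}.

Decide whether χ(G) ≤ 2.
A valid 2-coloring: color 1: [5, 13]; color 2: [1, 6, 7, 8, 12, 14].
(χ(G) = 2 ≤ 2.)

Yes, G is 2-colorable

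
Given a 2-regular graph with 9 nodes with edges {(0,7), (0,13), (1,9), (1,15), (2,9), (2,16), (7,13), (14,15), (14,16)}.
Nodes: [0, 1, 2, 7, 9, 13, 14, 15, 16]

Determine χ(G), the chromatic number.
Clique number ω(G) = 3 (lower bound: χ ≥ ω).
The clique on [0, 7, 13] has size 3, forcing χ ≥ 3, and the coloring below uses 3 colors, so χ(G) = 3.
A valid 3-coloring: color 1: [0, 9, 15, 16]; color 2: [1, 2, 13, 14]; color 3: [7].

χ(G) = 3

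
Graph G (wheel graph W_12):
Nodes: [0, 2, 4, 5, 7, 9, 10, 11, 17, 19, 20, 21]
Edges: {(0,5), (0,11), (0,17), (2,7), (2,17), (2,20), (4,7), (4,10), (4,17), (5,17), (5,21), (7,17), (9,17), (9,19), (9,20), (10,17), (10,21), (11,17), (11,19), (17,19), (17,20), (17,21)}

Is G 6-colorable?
A valid 6-coloring: color 1: [17]; color 2: [5, 7, 9, 10, 11]; color 3: [0, 4, 19, 20, 21]; color 4: [2].
(χ(G) = 4 ≤ 6.)

Yes, G is 6-colorable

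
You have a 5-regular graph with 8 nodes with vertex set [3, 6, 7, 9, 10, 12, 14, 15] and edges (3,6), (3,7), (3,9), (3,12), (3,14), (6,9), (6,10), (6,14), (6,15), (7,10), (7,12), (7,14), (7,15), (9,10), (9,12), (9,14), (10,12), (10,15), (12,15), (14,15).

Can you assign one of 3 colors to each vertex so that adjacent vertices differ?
The clique on vertices [7, 10, 12, 15] has size 4 > 3, so it alone needs 4 colors.

No, G is not 3-colorable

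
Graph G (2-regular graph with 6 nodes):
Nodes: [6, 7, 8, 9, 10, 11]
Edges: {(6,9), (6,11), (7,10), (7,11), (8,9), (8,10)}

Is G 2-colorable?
Yes, G is 2-colorable

A valid 2-coloring: color 1: [9, 10, 11]; color 2: [6, 7, 8].
(χ(G) = 2 ≤ 2.)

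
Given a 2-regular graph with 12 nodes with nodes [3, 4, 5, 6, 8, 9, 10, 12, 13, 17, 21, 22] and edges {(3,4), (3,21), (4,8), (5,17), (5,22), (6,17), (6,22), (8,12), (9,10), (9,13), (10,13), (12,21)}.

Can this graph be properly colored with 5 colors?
A valid 5-coloring: color 1: [4, 9, 17, 21, 22]; color 2: [3, 5, 6, 12, 13]; color 3: [8, 10].
(χ(G) = 3 ≤ 5.)

Yes, G is 5-colorable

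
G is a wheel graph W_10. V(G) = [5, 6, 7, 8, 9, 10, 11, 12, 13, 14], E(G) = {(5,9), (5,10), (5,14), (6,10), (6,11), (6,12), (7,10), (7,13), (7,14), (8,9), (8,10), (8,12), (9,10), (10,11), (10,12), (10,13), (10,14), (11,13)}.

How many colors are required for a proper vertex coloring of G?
Clique number ω(G) = 3 (lower bound: χ ≥ ω).
Odd cycle [5, 14, 7, 13, 11, 6, 12, 8, 9] needs 3 colors (χ ≥ 3).
Vertex 10 is adjacent to every vertex of [5, 6, 7, 8, 9, 11, 12, 13, 14], which already need 3 colors among themselves, so 10 needs a new color (χ ≥ 4).
The coloring below uses 4 colors, so χ(G) = 4.
A valid 4-coloring: color 1: [10]; color 2: [5, 7, 8, 11]; color 3: [6, 9, 13, 14]; color 4: [12].

χ(G) = 4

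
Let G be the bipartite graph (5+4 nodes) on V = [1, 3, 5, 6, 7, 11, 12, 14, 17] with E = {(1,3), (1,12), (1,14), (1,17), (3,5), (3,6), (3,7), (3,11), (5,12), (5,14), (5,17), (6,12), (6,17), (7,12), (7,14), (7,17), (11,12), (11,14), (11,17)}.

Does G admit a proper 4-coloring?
Yes, G is 4-colorable

A valid 4-coloring: color 1: [3, 12, 14, 17]; color 2: [1, 5, 6, 7, 11].
(χ(G) = 2 ≤ 4.)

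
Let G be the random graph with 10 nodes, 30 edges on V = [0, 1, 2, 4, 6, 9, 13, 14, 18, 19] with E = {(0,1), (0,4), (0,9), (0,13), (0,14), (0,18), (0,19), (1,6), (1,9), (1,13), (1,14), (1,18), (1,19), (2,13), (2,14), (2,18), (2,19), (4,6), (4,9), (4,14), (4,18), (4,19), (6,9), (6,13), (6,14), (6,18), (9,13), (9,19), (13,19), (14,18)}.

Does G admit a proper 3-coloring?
The clique on vertices [0, 1, 9, 13, 19] has size 5 > 3, so it alone needs 5 colors.

No, G is not 3-colorable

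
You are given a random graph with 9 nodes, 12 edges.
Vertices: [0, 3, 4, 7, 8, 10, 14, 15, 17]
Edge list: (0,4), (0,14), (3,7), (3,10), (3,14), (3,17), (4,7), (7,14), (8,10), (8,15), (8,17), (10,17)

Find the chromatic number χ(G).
χ(G) = 3

Clique number ω(G) = 3 (lower bound: χ ≥ ω).
The clique on [3, 10, 17] has size 3, forcing χ ≥ 3, and the coloring below uses 3 colors, so χ(G) = 3.
A valid 3-coloring: color 1: [0, 3, 8]; color 2: [7, 10, 15]; color 3: [4, 14, 17].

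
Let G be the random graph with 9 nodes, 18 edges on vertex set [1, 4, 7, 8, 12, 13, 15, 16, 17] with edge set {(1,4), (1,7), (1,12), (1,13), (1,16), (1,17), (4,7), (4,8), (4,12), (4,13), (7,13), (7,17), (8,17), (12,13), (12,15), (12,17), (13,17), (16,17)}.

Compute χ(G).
χ(G) = 4

Clique number ω(G) = 4 (lower bound: χ ≥ ω).
The clique on [1, 12, 13, 17] has size 4, forcing χ ≥ 4, and the coloring below uses 4 colors, so χ(G) = 4.
A valid 4-coloring: color 1: [4, 15, 17]; color 2: [1, 8]; color 3: [7, 12, 16]; color 4: [13].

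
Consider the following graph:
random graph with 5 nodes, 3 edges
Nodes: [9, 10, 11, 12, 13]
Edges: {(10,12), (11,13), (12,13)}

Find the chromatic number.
χ(G) = 2

Clique number ω(G) = 2 (lower bound: χ ≥ ω).
The graph is bipartite (no odd cycle), so 2 colors suffice: χ(G) = 2.
A valid 2-coloring: color 1: [9, 10, 13]; color 2: [11, 12].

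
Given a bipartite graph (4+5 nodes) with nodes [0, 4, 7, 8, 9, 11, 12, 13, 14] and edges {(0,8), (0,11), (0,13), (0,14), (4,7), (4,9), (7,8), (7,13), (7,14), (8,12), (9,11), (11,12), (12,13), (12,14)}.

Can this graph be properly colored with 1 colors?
No, G is not 1-colorable

Edge (0,8) forces its endpoints to differ, so 1 color is not enough.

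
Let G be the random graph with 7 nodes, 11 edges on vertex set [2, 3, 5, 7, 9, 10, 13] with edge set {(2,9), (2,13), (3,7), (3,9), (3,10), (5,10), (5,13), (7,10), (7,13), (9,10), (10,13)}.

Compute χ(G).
χ(G) = 3

Clique number ω(G) = 3 (lower bound: χ ≥ ω).
The clique on [5, 10, 13] has size 3, forcing χ ≥ 3, and the coloring below uses 3 colors, so χ(G) = 3.
A valid 3-coloring: color 1: [2, 10]; color 2: [3, 13]; color 3: [5, 7, 9].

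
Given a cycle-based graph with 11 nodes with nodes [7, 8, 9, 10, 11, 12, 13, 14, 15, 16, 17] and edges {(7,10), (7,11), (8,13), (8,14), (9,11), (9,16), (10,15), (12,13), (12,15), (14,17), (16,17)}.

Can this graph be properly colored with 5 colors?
Yes, G is 5-colorable

A valid 5-coloring: color 1: [7, 13, 14, 15, 16]; color 2: [8, 9, 10, 12, 17]; color 3: [11].
(χ(G) = 3 ≤ 5.)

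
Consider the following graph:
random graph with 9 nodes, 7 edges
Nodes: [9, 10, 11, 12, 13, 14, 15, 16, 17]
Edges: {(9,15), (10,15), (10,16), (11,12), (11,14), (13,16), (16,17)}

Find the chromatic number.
Clique number ω(G) = 2 (lower bound: χ ≥ ω).
The graph is bipartite (no odd cycle), so 2 colors suffice: χ(G) = 2.
A valid 2-coloring: color 1: [11, 15, 16]; color 2: [9, 10, 12, 13, 14, 17].

χ(G) = 2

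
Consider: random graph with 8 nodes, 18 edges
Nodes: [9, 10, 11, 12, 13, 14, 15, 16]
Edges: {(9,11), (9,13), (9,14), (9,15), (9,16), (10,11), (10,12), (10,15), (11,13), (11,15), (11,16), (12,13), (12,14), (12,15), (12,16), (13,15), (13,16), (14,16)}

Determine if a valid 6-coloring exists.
Yes, G is 6-colorable

A valid 6-coloring: color 1: [9, 12]; color 2: [15, 16]; color 3: [11, 14]; color 4: [10, 13].
(χ(G) = 4 ≤ 6.)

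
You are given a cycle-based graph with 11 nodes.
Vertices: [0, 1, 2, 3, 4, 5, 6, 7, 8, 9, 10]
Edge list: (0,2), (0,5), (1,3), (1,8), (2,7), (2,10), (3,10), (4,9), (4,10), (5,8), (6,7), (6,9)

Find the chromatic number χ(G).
Clique number ω(G) = 2 (lower bound: χ ≥ ω).
Odd cycle [5, 8, 1, 3, 10, 2, 0] needs 3 colors (χ ≥ 3).
The coloring below uses 3 colors, so χ(G) = 3.
A valid 3-coloring: color 1: [2, 3, 4, 6, 8]; color 2: [1, 5, 7, 9, 10]; color 3: [0].

χ(G) = 3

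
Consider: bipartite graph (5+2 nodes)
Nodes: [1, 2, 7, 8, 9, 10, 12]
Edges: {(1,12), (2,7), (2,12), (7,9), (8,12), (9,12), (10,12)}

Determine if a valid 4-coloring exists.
Yes, G is 4-colorable

A valid 4-coloring: color 1: [7, 12]; color 2: [1, 2, 8, 9, 10].
(χ(G) = 2 ≤ 4.)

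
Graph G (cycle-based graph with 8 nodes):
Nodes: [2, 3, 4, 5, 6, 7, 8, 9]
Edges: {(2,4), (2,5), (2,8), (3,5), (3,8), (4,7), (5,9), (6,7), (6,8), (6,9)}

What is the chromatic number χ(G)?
χ(G) = 3

Clique number ω(G) = 2 (lower bound: χ ≥ ω).
Odd cycle [2, 4, 7, 6, 8] needs 3 colors (χ ≥ 3).
The coloring below uses 3 colors, so χ(G) = 3.
A valid 3-coloring: color 1: [4, 5, 8]; color 2: [2, 3, 6]; color 3: [7, 9].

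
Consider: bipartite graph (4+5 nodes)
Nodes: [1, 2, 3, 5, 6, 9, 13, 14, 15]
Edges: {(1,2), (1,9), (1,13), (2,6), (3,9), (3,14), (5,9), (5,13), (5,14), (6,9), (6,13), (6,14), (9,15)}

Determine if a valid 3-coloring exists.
Yes, G is 3-colorable

A valid 3-coloring: color 1: [2, 9, 13, 14]; color 2: [1, 3, 5, 6, 15].
(χ(G) = 2 ≤ 3.)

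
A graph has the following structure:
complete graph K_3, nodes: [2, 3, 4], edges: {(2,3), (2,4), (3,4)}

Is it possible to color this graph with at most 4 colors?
A valid 4-coloring: color 1: [3]; color 2: [2]; color 3: [4].
(χ(G) = 3 ≤ 4.)

Yes, G is 4-colorable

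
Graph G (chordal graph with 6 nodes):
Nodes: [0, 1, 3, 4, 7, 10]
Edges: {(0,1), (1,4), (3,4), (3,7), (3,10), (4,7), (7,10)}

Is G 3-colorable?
Yes, G is 3-colorable

A valid 3-coloring: color 1: [1, 3]; color 2: [0, 7]; color 3: [4, 10].
(χ(G) = 3 ≤ 3.)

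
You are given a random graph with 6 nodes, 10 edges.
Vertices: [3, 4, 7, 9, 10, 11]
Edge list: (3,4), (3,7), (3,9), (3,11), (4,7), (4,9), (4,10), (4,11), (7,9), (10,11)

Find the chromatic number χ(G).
Clique number ω(G) = 4 (lower bound: χ ≥ ω).
The clique on [3, 4, 7, 9] has size 4, forcing χ ≥ 4, and the coloring below uses 4 colors, so χ(G) = 4.
A valid 4-coloring: color 1: [4]; color 2: [3, 10]; color 3: [9, 11]; color 4: [7].

χ(G) = 4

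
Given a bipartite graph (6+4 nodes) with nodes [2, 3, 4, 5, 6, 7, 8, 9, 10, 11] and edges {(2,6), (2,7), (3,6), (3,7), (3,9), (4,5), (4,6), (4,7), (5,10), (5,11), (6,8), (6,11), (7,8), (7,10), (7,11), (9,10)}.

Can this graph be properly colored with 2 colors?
Yes, G is 2-colorable

A valid 2-coloring: color 1: [5, 6, 7, 9]; color 2: [2, 3, 4, 8, 10, 11].
(χ(G) = 2 ≤ 2.)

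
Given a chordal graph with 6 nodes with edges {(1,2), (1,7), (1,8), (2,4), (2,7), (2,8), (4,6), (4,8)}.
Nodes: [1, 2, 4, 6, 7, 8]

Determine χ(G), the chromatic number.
χ(G) = 3

Clique number ω(G) = 3 (lower bound: χ ≥ ω).
The clique on [1, 2, 8] has size 3, forcing χ ≥ 3, and the coloring below uses 3 colors, so χ(G) = 3.
A valid 3-coloring: color 1: [2, 6]; color 2: [1, 4]; color 3: [7, 8].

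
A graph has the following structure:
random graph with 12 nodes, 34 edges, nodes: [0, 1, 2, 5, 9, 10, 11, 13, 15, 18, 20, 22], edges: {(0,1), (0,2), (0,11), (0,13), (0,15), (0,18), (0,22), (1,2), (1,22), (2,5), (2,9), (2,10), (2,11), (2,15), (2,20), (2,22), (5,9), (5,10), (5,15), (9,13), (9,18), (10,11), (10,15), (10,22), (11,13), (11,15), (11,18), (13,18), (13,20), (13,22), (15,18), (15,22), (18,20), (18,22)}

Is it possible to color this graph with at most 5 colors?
A valid 5-coloring: color 1: [2, 18]; color 2: [0, 9, 10, 20]; color 3: [1, 13, 15]; color 4: [5, 11, 22].
(χ(G) = 4 ≤ 5.)

Yes, G is 5-colorable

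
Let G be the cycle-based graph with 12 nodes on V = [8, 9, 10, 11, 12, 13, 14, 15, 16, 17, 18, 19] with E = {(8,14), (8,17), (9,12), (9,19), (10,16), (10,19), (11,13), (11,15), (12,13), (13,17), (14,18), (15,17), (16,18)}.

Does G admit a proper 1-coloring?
Edge (8,17) forces its endpoints to differ, so 1 color is not enough.

No, G is not 1-colorable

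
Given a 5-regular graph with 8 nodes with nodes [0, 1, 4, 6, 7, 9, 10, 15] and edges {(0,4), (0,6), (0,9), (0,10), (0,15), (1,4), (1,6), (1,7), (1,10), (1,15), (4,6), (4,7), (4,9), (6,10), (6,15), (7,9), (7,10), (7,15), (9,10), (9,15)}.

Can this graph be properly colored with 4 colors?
Yes, G is 4-colorable

A valid 4-coloring: color 1: [4, 10, 15]; color 2: [1, 9]; color 3: [6, 7]; color 4: [0].
(χ(G) = 4 ≤ 4.)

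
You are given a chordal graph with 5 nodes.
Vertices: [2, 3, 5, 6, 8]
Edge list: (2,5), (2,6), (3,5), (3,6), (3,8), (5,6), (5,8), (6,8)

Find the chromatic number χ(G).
Clique number ω(G) = 4 (lower bound: χ ≥ ω).
The clique on [3, 5, 6, 8] has size 4, forcing χ ≥ 4, and the coloring below uses 4 colors, so χ(G) = 4.
A valid 4-coloring: color 1: [6]; color 2: [5]; color 3: [2, 8]; color 4: [3].

χ(G) = 4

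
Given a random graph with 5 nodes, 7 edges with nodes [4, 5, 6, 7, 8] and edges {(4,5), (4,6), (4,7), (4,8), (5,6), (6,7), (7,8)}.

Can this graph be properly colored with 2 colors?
No, G is not 2-colorable

The clique on vertices [4, 7, 8] has size 3 > 2, so it alone needs 3 colors.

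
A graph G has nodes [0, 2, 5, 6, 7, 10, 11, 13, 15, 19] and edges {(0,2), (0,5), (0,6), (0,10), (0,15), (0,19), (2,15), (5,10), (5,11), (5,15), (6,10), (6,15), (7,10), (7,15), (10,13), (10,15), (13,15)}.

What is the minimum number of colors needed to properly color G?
Clique number ω(G) = 4 (lower bound: χ ≥ ω).
The clique on [0, 5, 10, 15] has size 4, forcing χ ≥ 4, and the coloring below uses 4 colors, so χ(G) = 4.
A valid 4-coloring: color 1: [11, 15, 19]; color 2: [2, 10]; color 3: [0, 7, 13]; color 4: [5, 6].

χ(G) = 4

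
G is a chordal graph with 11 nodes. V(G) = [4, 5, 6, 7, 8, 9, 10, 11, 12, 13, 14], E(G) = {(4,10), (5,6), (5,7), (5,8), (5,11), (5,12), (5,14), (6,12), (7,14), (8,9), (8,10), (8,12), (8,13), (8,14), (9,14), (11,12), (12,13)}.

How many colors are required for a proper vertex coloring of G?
Clique number ω(G) = 3 (lower bound: χ ≥ ω).
The clique on [5, 8, 12] has size 3, forcing χ ≥ 3, and the coloring below uses 3 colors, so χ(G) = 3.
A valid 3-coloring: color 1: [4, 6, 7, 8, 11]; color 2: [5, 9, 10, 13]; color 3: [12, 14].

χ(G) = 3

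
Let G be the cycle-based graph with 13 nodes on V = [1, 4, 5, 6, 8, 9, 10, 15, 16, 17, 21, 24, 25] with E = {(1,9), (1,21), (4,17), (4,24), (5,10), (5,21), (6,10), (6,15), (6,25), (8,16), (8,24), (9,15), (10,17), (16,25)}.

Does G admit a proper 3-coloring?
Yes, G is 3-colorable

A valid 3-coloring: color 1: [1, 5, 6, 16, 17, 24]; color 2: [4, 8, 9, 10, 21, 25]; color 3: [15].
(χ(G) = 3 ≤ 3.)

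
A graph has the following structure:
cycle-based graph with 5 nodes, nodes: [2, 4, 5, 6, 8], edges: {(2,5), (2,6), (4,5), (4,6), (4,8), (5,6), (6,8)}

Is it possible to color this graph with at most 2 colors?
No, G is not 2-colorable

The clique on vertices [2, 5, 6] has size 3 > 2, so it alone needs 3 colors.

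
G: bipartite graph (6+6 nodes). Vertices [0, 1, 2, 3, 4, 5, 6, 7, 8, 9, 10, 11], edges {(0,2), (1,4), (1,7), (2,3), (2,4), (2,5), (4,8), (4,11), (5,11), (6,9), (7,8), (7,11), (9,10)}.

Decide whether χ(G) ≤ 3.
A valid 3-coloring: color 1: [1, 2, 8, 9, 11]; color 2: [0, 3, 4, 5, 6, 7, 10].
(χ(G) = 2 ≤ 3.)

Yes, G is 3-colorable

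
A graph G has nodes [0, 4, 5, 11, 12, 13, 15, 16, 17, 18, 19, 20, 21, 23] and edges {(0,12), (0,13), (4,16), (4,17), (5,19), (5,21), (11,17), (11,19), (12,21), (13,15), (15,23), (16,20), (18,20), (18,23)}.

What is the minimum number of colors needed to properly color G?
χ(G) = 2

Clique number ω(G) = 2 (lower bound: χ ≥ ω).
The graph is bipartite (no odd cycle), so 2 colors suffice: χ(G) = 2.
A valid 2-coloring: color 1: [4, 5, 11, 12, 13, 20, 23]; color 2: [0, 15, 16, 17, 18, 19, 21].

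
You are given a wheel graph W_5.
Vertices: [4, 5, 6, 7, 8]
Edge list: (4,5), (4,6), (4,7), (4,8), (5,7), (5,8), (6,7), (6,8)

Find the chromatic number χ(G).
χ(G) = 3

Clique number ω(G) = 3 (lower bound: χ ≥ ω).
The clique on [4, 5, 8] has size 3, forcing χ ≥ 3, and the coloring below uses 3 colors, so χ(G) = 3.
A valid 3-coloring: color 1: [4]; color 2: [5, 6]; color 3: [7, 8].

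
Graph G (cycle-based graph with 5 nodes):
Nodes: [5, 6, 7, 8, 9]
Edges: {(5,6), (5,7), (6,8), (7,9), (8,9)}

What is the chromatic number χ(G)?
χ(G) = 3

Clique number ω(G) = 2 (lower bound: χ ≥ ω).
Odd cycle [5, 7, 9, 8, 6] needs 3 colors (χ ≥ 3).
The coloring below uses 3 colors, so χ(G) = 3.
A valid 3-coloring: color 1: [5, 8]; color 2: [6, 7]; color 3: [9].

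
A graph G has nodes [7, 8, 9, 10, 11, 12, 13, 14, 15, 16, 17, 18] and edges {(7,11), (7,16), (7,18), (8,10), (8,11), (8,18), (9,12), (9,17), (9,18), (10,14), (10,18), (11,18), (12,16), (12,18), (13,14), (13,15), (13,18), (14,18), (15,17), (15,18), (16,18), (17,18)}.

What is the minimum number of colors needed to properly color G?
χ(G) = 4

Clique number ω(G) = 3 (lower bound: χ ≥ ω).
Odd cycle [11, 7, 16, 12, 9, 17, 15, 13, 14, 10, 8] needs 3 colors (χ ≥ 3).
Vertex 18 is adjacent to every vertex of [7, 8, 9, 10, 11, 12, 13, 14, 15, 16, 17], which already need 3 colors among themselves, so 18 needs a new color (χ ≥ 4).
The coloring below uses 4 colors, so χ(G) = 4.
A valid 4-coloring: color 1: [18]; color 2: [9, 10, 11, 15, 16]; color 3: [7, 8, 12, 13, 17]; color 4: [14].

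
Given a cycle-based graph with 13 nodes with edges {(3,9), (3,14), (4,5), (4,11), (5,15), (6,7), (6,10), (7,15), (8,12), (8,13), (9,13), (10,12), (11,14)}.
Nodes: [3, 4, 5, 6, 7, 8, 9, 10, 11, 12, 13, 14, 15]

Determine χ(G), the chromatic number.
χ(G) = 3

Clique number ω(G) = 2 (lower bound: χ ≥ ω).
Odd cycle [8, 12, 10, 6, 7, 15, 5, 4, 11, 14, 3, 9, 13] needs 3 colors (χ ≥ 3).
The coloring below uses 3 colors, so χ(G) = 3.
A valid 3-coloring: color 1: [5, 7, 8, 9, 10, 11]; color 2: [4, 6, 12, 13, 14, 15]; color 3: [3].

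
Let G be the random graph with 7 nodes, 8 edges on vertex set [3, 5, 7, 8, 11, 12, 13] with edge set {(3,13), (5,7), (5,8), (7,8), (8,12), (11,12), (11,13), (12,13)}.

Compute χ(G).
Clique number ω(G) = 3 (lower bound: χ ≥ ω).
The clique on [5, 7, 8] has size 3, forcing χ ≥ 3, and the coloring below uses 3 colors, so χ(G) = 3.
A valid 3-coloring: color 1: [8, 13]; color 2: [3, 7, 12]; color 3: [5, 11].

χ(G) = 3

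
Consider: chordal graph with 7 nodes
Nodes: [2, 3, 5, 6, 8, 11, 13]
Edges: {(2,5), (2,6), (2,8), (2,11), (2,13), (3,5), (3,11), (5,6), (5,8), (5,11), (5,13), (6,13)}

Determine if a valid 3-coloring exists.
The clique on vertices [2, 5, 6, 13] has size 4 > 3, so it alone needs 4 colors.

No, G is not 3-colorable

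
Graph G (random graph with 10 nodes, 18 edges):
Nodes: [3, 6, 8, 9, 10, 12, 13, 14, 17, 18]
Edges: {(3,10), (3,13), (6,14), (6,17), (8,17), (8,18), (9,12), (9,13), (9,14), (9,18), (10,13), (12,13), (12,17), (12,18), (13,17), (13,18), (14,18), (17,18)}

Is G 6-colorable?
A valid 6-coloring: color 1: [8, 13, 14]; color 2: [6, 10, 18]; color 3: [3, 9, 17]; color 4: [12].
(χ(G) = 4 ≤ 6.)

Yes, G is 6-colorable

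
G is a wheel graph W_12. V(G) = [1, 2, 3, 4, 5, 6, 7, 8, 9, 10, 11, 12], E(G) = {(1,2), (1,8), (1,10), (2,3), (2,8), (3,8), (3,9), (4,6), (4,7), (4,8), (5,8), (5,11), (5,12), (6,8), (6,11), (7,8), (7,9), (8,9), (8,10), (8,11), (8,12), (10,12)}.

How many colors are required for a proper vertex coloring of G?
Clique number ω(G) = 3 (lower bound: χ ≥ ω).
Odd cycle [1, 2, 3, 9, 7, 4, 6, 11, 5, 12, 10] needs 3 colors (χ ≥ 3).
Vertex 8 is adjacent to every vertex of [1, 2, 3, 4, 5, 6, 7, 9, 10, 11, 12], which already need 3 colors among themselves, so 8 needs a new color (χ ≥ 4).
The coloring below uses 4 colors, so χ(G) = 4.
A valid 4-coloring: color 1: [8]; color 2: [1, 3, 6, 7, 12]; color 3: [2, 4, 9, 10, 11]; color 4: [5].

χ(G) = 4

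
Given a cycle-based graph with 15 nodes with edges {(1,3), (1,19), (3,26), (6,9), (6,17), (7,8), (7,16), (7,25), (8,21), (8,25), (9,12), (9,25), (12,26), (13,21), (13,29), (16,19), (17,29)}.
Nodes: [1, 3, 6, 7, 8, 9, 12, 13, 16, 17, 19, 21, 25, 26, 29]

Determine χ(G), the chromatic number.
χ(G) = 3

Clique number ω(G) = 3 (lower bound: χ ≥ ω).
The clique on [7, 8, 25] has size 3, forcing χ ≥ 3, and the coloring below uses 3 colors, so χ(G) = 3.
A valid 3-coloring: color 1: [1, 8, 9, 13, 16, 17, 26]; color 2: [3, 6, 12, 19, 21, 25, 29]; color 3: [7].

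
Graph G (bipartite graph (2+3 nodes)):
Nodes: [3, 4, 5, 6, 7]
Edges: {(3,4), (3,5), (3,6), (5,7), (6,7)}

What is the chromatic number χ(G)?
Clique number ω(G) = 2 (lower bound: χ ≥ ω).
The graph is bipartite (no odd cycle), so 2 colors suffice: χ(G) = 2.
A valid 2-coloring: color 1: [3, 7]; color 2: [4, 5, 6].

χ(G) = 2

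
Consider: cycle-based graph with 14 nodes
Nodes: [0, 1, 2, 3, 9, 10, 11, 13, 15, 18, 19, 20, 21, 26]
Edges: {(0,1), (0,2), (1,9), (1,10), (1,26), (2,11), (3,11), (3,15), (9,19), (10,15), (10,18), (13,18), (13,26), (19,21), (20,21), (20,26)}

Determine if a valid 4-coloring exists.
Yes, G is 4-colorable

A valid 4-coloring: color 1: [1, 2, 3, 18, 19, 20]; color 2: [0, 9, 10, 11, 21, 26]; color 3: [13, 15].
(χ(G) = 3 ≤ 4.)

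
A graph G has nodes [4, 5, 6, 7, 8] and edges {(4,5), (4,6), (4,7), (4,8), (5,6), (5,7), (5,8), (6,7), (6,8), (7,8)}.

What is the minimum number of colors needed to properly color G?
χ(G) = 5

Clique number ω(G) = 5 (lower bound: χ ≥ ω).
The clique on [4, 5, 6, 7, 8] has size 5, forcing χ ≥ 5, and the coloring below uses 5 colors, so χ(G) = 5.
A valid 5-coloring: color 1: [7]; color 2: [5]; color 3: [4]; color 4: [8]; color 5: [6].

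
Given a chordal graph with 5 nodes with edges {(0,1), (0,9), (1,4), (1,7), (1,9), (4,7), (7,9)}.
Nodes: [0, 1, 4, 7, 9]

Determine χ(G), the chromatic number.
χ(G) = 3

Clique number ω(G) = 3 (lower bound: χ ≥ ω).
The clique on [0, 1, 9] has size 3, forcing χ ≥ 3, and the coloring below uses 3 colors, so χ(G) = 3.
A valid 3-coloring: color 1: [1]; color 2: [0, 7]; color 3: [4, 9].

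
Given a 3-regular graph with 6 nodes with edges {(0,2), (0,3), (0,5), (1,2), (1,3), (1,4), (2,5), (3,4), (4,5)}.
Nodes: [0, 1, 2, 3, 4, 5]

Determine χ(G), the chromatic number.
χ(G) = 3

Clique number ω(G) = 3 (lower bound: χ ≥ ω).
The clique on [0, 2, 5] has size 3, forcing χ ≥ 3, and the coloring below uses 3 colors, so χ(G) = 3.
A valid 3-coloring: color 1: [1, 5]; color 2: [0, 4]; color 3: [2, 3].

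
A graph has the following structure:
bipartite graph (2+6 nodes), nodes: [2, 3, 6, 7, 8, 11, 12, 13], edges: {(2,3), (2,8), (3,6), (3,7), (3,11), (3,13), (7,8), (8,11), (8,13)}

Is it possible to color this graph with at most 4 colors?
Yes, G is 4-colorable

A valid 4-coloring: color 1: [3, 8, 12]; color 2: [2, 6, 7, 11, 13].
(χ(G) = 2 ≤ 4.)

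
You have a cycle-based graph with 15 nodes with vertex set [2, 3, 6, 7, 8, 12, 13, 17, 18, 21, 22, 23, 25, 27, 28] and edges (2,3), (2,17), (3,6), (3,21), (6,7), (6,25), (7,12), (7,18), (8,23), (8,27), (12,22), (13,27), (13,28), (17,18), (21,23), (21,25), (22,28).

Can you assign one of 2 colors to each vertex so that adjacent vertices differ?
Odd cycle [25, 21, 23, 8, 27, 13, 28, 22, 12, 7, 6] needs 3 colors (χ ≥ 3).
Hence χ(G) ≥ 3 > 2, so no proper 2-coloring exists.

No, G is not 2-colorable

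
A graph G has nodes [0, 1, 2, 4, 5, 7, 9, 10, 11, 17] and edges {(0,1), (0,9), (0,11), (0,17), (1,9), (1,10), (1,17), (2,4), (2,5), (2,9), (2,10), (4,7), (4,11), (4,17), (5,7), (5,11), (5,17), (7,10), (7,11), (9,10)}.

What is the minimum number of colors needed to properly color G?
χ(G) = 3

Clique number ω(G) = 3 (lower bound: χ ≥ ω).
The clique on [0, 1, 17] has size 3, forcing χ ≥ 3, and the coloring below uses 3 colors, so χ(G) = 3.
A valid 3-coloring: color 1: [0, 4, 5, 10]; color 2: [9, 11, 17]; color 3: [1, 2, 7].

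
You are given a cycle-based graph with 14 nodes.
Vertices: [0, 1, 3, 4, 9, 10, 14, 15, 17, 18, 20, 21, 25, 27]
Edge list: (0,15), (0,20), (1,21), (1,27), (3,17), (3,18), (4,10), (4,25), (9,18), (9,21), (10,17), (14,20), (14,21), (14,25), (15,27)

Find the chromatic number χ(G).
Clique number ω(G) = 2 (lower bound: χ ≥ ω).
Odd cycle [25, 4, 10, 17, 3, 18, 9, 21, 14] needs 3 colors (χ ≥ 3).
The coloring below uses 3 colors, so χ(G) = 3.
A valid 3-coloring: color 1: [0, 1, 4, 14, 17, 18]; color 2: [3, 10, 20, 21, 25, 27]; color 3: [9, 15].

χ(G) = 3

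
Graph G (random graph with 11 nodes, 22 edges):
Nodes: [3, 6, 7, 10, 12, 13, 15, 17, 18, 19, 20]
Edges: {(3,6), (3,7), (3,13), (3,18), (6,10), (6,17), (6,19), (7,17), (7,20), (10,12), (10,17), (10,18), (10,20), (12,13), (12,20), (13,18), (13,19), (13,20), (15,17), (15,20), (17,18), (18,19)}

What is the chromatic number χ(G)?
Clique number ω(G) = 3 (lower bound: χ ≥ ω).
The clique on [3, 13, 18] has size 3, forcing χ ≥ 3, and the coloring below uses 3 colors, so χ(G) = 3.
A valid 3-coloring: color 1: [6, 18, 20]; color 2: [7, 10, 13, 15]; color 3: [3, 12, 17, 19].

χ(G) = 3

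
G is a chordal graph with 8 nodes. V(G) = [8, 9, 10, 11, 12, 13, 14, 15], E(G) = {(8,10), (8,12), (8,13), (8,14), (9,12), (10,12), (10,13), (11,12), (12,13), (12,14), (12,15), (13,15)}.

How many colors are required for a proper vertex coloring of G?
χ(G) = 4

Clique number ω(G) = 4 (lower bound: χ ≥ ω).
The clique on [8, 10, 12, 13] has size 4, forcing χ ≥ 4, and the coloring below uses 4 colors, so χ(G) = 4.
A valid 4-coloring: color 1: [12]; color 2: [9, 11, 13, 14]; color 3: [8, 15]; color 4: [10].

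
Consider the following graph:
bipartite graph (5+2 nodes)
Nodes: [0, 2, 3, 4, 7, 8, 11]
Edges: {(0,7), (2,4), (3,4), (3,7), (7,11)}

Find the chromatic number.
χ(G) = 2

Clique number ω(G) = 2 (lower bound: χ ≥ ω).
The graph is bipartite (no odd cycle), so 2 colors suffice: χ(G) = 2.
A valid 2-coloring: color 1: [4, 7, 8]; color 2: [0, 2, 3, 11].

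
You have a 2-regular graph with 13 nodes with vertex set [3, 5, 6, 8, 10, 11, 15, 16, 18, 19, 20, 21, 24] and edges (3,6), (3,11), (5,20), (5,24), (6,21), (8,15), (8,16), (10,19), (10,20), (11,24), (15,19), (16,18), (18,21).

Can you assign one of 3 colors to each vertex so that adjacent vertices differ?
Yes, G is 3-colorable

A valid 3-coloring: color 1: [5, 6, 10, 11, 15, 18]; color 2: [3, 8, 19, 20, 21, 24]; color 3: [16].
(χ(G) = 3 ≤ 3.)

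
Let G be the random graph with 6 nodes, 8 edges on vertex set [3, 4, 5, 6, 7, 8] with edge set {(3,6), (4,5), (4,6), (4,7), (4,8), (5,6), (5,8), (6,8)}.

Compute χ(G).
χ(G) = 4

Clique number ω(G) = 4 (lower bound: χ ≥ ω).
The clique on [4, 5, 6, 8] has size 4, forcing χ ≥ 4, and the coloring below uses 4 colors, so χ(G) = 4.
A valid 4-coloring: color 1: [6, 7]; color 2: [3, 4]; color 3: [8]; color 4: [5].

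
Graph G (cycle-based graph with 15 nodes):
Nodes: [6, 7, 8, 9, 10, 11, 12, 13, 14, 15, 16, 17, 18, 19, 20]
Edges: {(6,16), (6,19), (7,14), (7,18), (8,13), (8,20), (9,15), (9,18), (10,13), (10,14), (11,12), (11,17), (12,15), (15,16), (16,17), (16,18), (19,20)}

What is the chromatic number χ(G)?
χ(G) = 3

Clique number ω(G) = 2 (lower bound: χ ≥ ω).
Odd cycle [12, 11, 17, 16, 15] needs 3 colors (χ ≥ 3).
The coloring below uses 3 colors, so χ(G) = 3.
A valid 3-coloring: color 1: [7, 8, 9, 10, 12, 16, 19]; color 2: [6, 11, 13, 14, 15, 18, 20]; color 3: [17].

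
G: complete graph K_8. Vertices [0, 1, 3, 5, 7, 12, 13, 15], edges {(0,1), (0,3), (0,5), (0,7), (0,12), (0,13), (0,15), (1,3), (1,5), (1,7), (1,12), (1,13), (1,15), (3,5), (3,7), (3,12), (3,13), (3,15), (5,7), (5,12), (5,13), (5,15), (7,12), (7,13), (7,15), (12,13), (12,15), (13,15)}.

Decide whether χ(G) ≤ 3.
The clique on vertices [0, 1, 3, 5, 7, 12, 13, 15] has size 8 > 3, so it alone needs 8 colors.

No, G is not 3-colorable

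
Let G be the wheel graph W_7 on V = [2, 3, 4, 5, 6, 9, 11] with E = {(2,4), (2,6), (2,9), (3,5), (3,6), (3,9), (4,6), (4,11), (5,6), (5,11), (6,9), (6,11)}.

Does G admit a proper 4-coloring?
Yes, G is 4-colorable

A valid 4-coloring: color 1: [6]; color 2: [4, 5, 9]; color 3: [2, 3, 11].
(χ(G) = 3 ≤ 4.)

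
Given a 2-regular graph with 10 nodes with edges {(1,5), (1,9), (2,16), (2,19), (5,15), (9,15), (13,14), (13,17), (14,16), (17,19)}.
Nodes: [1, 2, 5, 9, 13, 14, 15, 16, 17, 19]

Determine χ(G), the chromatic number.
χ(G) = 2

Clique number ω(G) = 2 (lower bound: χ ≥ ω).
The graph is bipartite (no odd cycle), so 2 colors suffice: χ(G) = 2.
A valid 2-coloring: color 1: [5, 9, 13, 16, 19]; color 2: [1, 2, 14, 15, 17].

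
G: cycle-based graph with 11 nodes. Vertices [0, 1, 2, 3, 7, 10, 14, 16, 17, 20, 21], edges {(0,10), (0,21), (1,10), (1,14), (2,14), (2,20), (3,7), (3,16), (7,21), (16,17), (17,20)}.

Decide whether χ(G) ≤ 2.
No, G is not 2-colorable

Odd cycle [14, 2, 20, 17, 16, 3, 7, 21, 0, 10, 1] needs 3 colors (χ ≥ 3).
Hence χ(G) ≥ 3 > 2, so no proper 2-coloring exists.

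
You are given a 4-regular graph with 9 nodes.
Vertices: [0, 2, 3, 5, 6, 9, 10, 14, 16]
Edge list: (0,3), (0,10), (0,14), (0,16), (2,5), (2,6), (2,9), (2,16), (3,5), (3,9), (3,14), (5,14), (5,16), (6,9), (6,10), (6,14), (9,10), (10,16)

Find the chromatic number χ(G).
Clique number ω(G) = 3 (lower bound: χ ≥ ω).
The clique on [0, 10, 16] has size 3, forcing χ ≥ 3, and the coloring below uses 3 colors, so χ(G) = 3.
A valid 3-coloring: color 1: [0, 5, 9]; color 2: [3, 6, 16]; color 3: [2, 10, 14].

χ(G) = 3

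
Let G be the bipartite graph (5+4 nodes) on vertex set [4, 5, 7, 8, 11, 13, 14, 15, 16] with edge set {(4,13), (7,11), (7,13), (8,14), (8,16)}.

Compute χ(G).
χ(G) = 2

Clique number ω(G) = 2 (lower bound: χ ≥ ω).
The graph is bipartite (no odd cycle), so 2 colors suffice: χ(G) = 2.
A valid 2-coloring: color 1: [5, 8, 11, 13, 15]; color 2: [4, 7, 14, 16].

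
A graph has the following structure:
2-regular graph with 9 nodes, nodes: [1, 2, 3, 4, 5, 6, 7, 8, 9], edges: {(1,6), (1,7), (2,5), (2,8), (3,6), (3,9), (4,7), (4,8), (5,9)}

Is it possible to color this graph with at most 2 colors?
Odd cycle [5, 9, 3, 6, 1, 7, 4, 8, 2] needs 3 colors (χ ≥ 3).
Hence χ(G) ≥ 3 > 2, so no proper 2-coloring exists.

No, G is not 2-colorable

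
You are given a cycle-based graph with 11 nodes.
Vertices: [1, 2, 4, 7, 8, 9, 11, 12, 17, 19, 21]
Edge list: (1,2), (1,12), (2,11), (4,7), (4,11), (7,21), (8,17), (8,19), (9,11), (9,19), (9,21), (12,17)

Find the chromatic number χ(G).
χ(G) = 3

Clique number ω(G) = 2 (lower bound: χ ≥ ω).
Odd cycle [21, 7, 4, 11, 9] needs 3 colors (χ ≥ 3).
The coloring below uses 3 colors, so χ(G) = 3.
A valid 3-coloring: color 1: [2, 7, 8, 9, 12]; color 2: [1, 11, 17, 19, 21]; color 3: [4].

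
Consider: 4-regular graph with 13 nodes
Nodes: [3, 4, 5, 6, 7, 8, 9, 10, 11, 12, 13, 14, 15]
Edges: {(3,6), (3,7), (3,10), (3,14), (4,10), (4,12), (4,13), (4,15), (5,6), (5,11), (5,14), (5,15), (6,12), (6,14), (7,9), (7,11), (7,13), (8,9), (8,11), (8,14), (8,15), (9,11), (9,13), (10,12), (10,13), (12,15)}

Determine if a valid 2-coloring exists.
No, G is not 2-colorable

The clique on vertices [3, 6, 14] has size 3 > 2, so it alone needs 3 colors.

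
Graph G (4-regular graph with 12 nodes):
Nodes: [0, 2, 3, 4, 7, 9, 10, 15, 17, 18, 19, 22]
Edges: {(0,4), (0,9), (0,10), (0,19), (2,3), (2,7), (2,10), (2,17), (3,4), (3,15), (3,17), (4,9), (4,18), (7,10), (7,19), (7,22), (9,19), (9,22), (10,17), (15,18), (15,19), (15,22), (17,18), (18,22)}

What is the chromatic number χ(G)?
χ(G) = 3

Clique number ω(G) = 3 (lower bound: χ ≥ ω).
The clique on [0, 9, 19] has size 3, forcing χ ≥ 3, and the coloring below uses 3 colors, so χ(G) = 3.
A valid 3-coloring: color 1: [3, 9, 10, 18]; color 2: [0, 7, 15, 17]; color 3: [2, 4, 19, 22].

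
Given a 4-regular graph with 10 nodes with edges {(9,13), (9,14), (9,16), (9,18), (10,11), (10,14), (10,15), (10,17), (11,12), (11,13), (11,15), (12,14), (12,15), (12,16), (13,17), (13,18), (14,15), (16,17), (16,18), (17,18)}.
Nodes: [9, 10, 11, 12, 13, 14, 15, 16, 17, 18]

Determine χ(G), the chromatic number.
Clique number ω(G) = 3 (lower bound: χ ≥ ω).
Suppose a proper 3-coloring c exists. The clique [9, 13, 18] takes 3 distinct colors; by symmetry let c(9) = 1, c(13) = 2, c(18) = 3.
- Vertex 16: neighbors [9, 18] already have colors [1, 3] ⇒ c(16) = 2.
- Vertex 17: neighbors [13, 18] already have colors [2, 3] ⇒ c(17) = 1.
- Vertex 10: neighbors [17] already have colors [1]; try each remaining color.
- Case c(10) = 2:
  - Vertex 14: neighbors [9, 10] already have colors [1, 2] ⇒ c(14) = 3.
  - Vertex 12: neighbors [16, 14] already have colors [2, 3] ⇒ c(12) = 1.
  - Vertex 15: neighbors [12, 10, 14] already have colors [1, 2, 3] — all 3 colors blocked. Contradiction.
- Case c(10) = 3:
  - Vertex 11: neighbors [13, 10] already have colors [2, 3] ⇒ c(11) = 1.
  - Vertex 12: neighbors [11, 16] already have colors [1, 2] ⇒ c(12) = 3.
  - Vertex 14: neighbors [9, 10] already have colors [1, 3] ⇒ c(14) = 2.
  - Vertex 15: neighbors [11, 14, 10] already have colors [1, 2, 3] — all 3 colors blocked. Contradiction.
Every case ends in a contradiction, so G has no proper 3-coloring (χ ≥ 4).
The coloring below uses 4 colors, so χ(G) = 4.
A valid 4-coloring: color 1: [9, 15, 17]; color 2: [10, 12, 18]; color 3: [11, 14, 16]; color 4: [13].

χ(G) = 4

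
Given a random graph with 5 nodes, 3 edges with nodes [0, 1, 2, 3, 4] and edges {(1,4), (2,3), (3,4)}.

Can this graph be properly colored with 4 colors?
A valid 4-coloring: color 1: [0, 1, 3]; color 2: [2, 4].
(χ(G) = 2 ≤ 4.)

Yes, G is 4-colorable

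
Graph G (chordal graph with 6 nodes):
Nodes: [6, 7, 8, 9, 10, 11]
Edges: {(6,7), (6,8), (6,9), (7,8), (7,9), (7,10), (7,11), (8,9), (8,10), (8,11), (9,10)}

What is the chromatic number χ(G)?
Clique number ω(G) = 4 (lower bound: χ ≥ ω).
The clique on [7, 8, 9, 10] has size 4, forcing χ ≥ 4, and the coloring below uses 4 colors, so χ(G) = 4.
A valid 4-coloring: color 1: [8]; color 2: [7]; color 3: [9, 11]; color 4: [6, 10].

χ(G) = 4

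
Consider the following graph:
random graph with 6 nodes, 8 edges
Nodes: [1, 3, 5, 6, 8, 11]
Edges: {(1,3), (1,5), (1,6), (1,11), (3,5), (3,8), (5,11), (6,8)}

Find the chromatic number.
χ(G) = 3

Clique number ω(G) = 3 (lower bound: χ ≥ ω).
The clique on [1, 3, 5] has size 3, forcing χ ≥ 3, and the coloring below uses 3 colors, so χ(G) = 3.
A valid 3-coloring: color 1: [1, 8]; color 2: [5, 6]; color 3: [3, 11].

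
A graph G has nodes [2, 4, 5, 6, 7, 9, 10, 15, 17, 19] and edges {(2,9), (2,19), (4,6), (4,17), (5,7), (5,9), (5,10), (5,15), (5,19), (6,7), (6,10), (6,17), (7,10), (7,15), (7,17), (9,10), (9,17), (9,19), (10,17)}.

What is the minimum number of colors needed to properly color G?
Clique number ω(G) = 4 (lower bound: χ ≥ ω).
The clique on [6, 7, 10, 17] has size 4, forcing χ ≥ 4, and the coloring below uses 4 colors, so χ(G) = 4.
A valid 4-coloring: color 1: [4, 7, 9]; color 2: [2, 5, 6]; color 3: [10, 15, 19]; color 4: [17].

χ(G) = 4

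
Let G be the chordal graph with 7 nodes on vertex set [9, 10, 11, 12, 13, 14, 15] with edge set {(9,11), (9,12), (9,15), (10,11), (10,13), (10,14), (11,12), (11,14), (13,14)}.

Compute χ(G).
χ(G) = 3

Clique number ω(G) = 3 (lower bound: χ ≥ ω).
The clique on [9, 11, 12] has size 3, forcing χ ≥ 3, and the coloring below uses 3 colors, so χ(G) = 3.
A valid 3-coloring: color 1: [11, 13, 15]; color 2: [9, 14]; color 3: [10, 12].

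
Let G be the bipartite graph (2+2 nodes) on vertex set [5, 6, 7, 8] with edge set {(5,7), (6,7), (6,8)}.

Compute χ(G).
Clique number ω(G) = 2 (lower bound: χ ≥ ω).
The graph is bipartite (no odd cycle), so 2 colors suffice: χ(G) = 2.
A valid 2-coloring: color 1: [5, 6]; color 2: [7, 8].

χ(G) = 2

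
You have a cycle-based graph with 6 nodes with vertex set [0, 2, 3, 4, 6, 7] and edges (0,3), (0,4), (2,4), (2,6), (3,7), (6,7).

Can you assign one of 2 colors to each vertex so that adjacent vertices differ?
Yes, G is 2-colorable

A valid 2-coloring: color 1: [3, 4, 6]; color 2: [0, 2, 7].
(χ(G) = 2 ≤ 2.)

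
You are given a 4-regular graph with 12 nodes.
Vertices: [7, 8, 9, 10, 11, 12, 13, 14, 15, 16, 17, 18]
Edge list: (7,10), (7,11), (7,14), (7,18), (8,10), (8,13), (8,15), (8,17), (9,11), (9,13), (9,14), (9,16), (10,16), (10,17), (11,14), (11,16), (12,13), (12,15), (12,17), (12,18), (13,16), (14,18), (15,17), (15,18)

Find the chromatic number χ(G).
χ(G) = 4

Clique number ω(G) = 3 (lower bound: χ ≥ ω).
Suppose a proper 3-coloring c exists. The clique [7, 11, 14] takes 3 distinct colors; by symmetry let c(7) = 1, c(11) = 2, c(14) = 3.
- Vertex 9: neighbors [11, 14] already have colors [2, 3] ⇒ c(9) = 1.
- Vertex 16: neighbors [9, 11] already have colors [1, 2] ⇒ c(16) = 3.
- Vertex 10: neighbors [7, 16] already have colors [1, 3] ⇒ c(10) = 2.
- Vertex 13: neighbors [9, 16] already have colors [1, 3] ⇒ c(13) = 2.
- Vertex 18: neighbors [7, 14] already have colors [1, 3] ⇒ c(18) = 2.
- Vertex 15: neighbors [18] already have colors [2]; try each remaining color.
- Case c(15) = 1:
  - Vertex 17: neighbors [15, 10] already have colors [1, 2] ⇒ c(17) = 3.
  - Vertex 8: neighbors [15, 10, 17] already have colors [1, 2, 3] — all 3 colors blocked. Contradiction.
- Case c(15) = 3:
  - Vertex 17: neighbors [10, 15] already have colors [2, 3] ⇒ c(17) = 1.
  - Vertex 8: neighbors [17, 10, 15] already have colors [1, 2, 3] — all 3 colors blocked. Contradiction.
Every case ends in a contradiction, so G has no proper 3-coloring (χ ≥ 4).
The coloring below uses 4 colors, so χ(G) = 4.
A valid 4-coloring: color 1: [7, 9, 15]; color 2: [10, 11, 13, 18]; color 3: [14, 16, 17]; color 4: [8, 12].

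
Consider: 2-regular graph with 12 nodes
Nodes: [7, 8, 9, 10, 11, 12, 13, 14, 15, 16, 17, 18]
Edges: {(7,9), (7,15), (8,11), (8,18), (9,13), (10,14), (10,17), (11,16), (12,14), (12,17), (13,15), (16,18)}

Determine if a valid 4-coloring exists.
A valid 4-coloring: color 1: [7, 10, 11, 12, 13, 18]; color 2: [8, 9, 14, 15, 16, 17].
(χ(G) = 2 ≤ 4.)

Yes, G is 4-colorable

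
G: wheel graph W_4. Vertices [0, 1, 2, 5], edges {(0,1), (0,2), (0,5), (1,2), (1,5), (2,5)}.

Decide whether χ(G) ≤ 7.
Yes, G is 7-colorable

A valid 7-coloring: color 1: [2]; color 2: [0]; color 3: [1]; color 4: [5].
(χ(G) = 4 ≤ 7.)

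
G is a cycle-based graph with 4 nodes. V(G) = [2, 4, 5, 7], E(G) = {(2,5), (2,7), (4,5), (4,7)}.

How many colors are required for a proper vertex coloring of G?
χ(G) = 2

Clique number ω(G) = 2 (lower bound: χ ≥ ω).
The graph is bipartite (no odd cycle), so 2 colors suffice: χ(G) = 2.
A valid 2-coloring: color 1: [2, 4]; color 2: [5, 7].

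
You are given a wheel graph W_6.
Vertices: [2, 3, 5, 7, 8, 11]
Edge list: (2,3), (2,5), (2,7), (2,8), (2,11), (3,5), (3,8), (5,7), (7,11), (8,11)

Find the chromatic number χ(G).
Clique number ω(G) = 3 (lower bound: χ ≥ ω).
Odd cycle [7, 11, 8, 3, 5] needs 3 colors (χ ≥ 3).
Vertex 2 is adjacent to every vertex of [3, 5, 7, 8, 11], which already need 3 colors among themselves, so 2 needs a new color (χ ≥ 4).
The coloring below uses 4 colors, so χ(G) = 4.
A valid 4-coloring: color 1: [2]; color 2: [3, 7]; color 3: [5, 11]; color 4: [8].

χ(G) = 4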